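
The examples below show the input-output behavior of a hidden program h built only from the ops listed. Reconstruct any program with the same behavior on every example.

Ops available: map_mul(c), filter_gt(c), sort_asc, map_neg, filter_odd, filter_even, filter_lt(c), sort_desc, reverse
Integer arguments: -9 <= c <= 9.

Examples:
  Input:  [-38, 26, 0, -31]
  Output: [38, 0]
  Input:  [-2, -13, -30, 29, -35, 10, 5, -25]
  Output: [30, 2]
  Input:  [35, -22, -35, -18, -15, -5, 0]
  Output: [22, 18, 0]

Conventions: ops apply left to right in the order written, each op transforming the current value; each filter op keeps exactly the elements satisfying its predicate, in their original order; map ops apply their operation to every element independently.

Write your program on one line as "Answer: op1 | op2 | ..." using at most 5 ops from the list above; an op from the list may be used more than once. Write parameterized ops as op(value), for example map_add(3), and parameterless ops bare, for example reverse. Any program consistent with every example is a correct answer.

map_neg | sort_asc | sort_desc | filter_even | filter_gt(-5)

Check, running the answer program on each example:
  [-38, 26, 0, -31] -> [38, -26, 0, 31] -> [-26, 0, 31, 38] -> [38, 31, 0, -26] -> [38, 0, -26] -> [38, 0]
  [-2, -13, -30, 29, -35, 10, 5, -25] -> [2, 13, 30, -29, 35, -10, -5, 25] -> [-29, -10, -5, 2, 13, 25, 30, 35] -> [35, 30, 25, 13, 2, -5, -10, -29] -> [30, 2, -10] -> [30, 2]
  [35, -22, -35, -18, -15, -5, 0] -> [-35, 22, 35, 18, 15, 5, 0] -> [-35, 0, 5, 15, 18, 22, 35] -> [35, 22, 18, 15, 5, 0, -35] -> [22, 18, 0] -> [22, 18, 0]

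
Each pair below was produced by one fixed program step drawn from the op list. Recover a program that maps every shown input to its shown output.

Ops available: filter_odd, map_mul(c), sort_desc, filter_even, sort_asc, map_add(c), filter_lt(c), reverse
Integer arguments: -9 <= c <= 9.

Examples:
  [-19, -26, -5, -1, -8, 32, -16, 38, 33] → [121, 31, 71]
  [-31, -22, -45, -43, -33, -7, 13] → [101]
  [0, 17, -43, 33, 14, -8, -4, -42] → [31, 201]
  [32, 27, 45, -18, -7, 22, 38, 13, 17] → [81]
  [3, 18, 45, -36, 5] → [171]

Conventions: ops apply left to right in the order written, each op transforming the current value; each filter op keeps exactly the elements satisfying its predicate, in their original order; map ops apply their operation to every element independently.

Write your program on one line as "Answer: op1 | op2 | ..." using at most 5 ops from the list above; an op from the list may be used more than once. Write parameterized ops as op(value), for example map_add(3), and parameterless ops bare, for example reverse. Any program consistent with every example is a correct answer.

filter_even | filter_lt(-6) | map_mul(-5) | map_add(-9)

Check, running the answer program on each example:
  [-19, -26, -5, -1, -8, 32, -16, 38, 33] -> [-26, -8, 32, -16, 38] -> [-26, -8, -16] -> [130, 40, 80] -> [121, 31, 71]
  [-31, -22, -45, -43, -33, -7, 13] -> [-22] -> [-22] -> [110] -> [101]
  [0, 17, -43, 33, 14, -8, -4, -42] -> [0, 14, -8, -4, -42] -> [-8, -42] -> [40, 210] -> [31, 201]
  [32, 27, 45, -18, -7, 22, 38, 13, 17] -> [32, -18, 22, 38] -> [-18] -> [90] -> [81]
  [3, 18, 45, -36, 5] -> [18, -36] -> [-36] -> [180] -> [171]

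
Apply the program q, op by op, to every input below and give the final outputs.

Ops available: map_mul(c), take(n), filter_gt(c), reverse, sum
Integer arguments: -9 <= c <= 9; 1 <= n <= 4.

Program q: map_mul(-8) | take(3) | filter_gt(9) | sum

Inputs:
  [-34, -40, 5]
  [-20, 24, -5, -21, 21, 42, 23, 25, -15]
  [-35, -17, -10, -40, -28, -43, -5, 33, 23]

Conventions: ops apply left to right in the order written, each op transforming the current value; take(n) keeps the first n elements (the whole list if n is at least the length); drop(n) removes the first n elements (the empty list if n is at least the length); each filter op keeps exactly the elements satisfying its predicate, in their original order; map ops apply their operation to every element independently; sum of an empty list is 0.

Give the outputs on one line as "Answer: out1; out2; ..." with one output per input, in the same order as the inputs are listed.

Execution, op by op:
  [-34, -40, 5] -> [272, 320, -40] -> [272, 320, -40] -> [272, 320] -> 592
  [-20, 24, -5, -21, 21, 42, 23, 25, -15] -> [160, -192, 40, 168, -168, -336, -184, -200, 120] -> [160, -192, 40] -> [160, 40] -> 200
  [-35, -17, -10, -40, -28, -43, -5, 33, 23] -> [280, 136, 80, 320, 224, 344, 40, -264, -184] -> [280, 136, 80] -> [280, 136, 80] -> 496

592; 200; 496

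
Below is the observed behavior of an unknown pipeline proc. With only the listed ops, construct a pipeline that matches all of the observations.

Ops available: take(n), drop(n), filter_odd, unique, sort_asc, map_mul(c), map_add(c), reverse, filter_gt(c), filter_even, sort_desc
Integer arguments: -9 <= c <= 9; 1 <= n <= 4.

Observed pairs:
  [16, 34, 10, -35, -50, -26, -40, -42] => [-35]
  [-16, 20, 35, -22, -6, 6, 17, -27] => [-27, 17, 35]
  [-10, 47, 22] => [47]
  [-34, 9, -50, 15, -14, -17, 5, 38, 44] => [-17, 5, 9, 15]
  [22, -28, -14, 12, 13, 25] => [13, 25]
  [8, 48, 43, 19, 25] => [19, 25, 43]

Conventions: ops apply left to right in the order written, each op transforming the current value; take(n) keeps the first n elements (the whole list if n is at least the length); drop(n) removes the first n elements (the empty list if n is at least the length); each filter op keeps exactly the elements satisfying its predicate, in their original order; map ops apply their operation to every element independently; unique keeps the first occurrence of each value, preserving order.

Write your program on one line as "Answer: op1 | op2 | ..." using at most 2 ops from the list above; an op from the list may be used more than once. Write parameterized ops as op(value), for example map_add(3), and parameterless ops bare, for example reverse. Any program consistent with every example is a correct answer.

filter_odd | sort_asc

Check, running the answer program on each example:
  [16, 34, 10, -35, -50, -26, -40, -42] -> [-35] -> [-35]
  [-16, 20, 35, -22, -6, 6, 17, -27] -> [35, 17, -27] -> [-27, 17, 35]
  [-10, 47, 22] -> [47] -> [47]
  [-34, 9, -50, 15, -14, -17, 5, 38, 44] -> [9, 15, -17, 5] -> [-17, 5, 9, 15]
  [22, -28, -14, 12, 13, 25] -> [13, 25] -> [13, 25]
  [8, 48, 43, 19, 25] -> [43, 19, 25] -> [19, 25, 43]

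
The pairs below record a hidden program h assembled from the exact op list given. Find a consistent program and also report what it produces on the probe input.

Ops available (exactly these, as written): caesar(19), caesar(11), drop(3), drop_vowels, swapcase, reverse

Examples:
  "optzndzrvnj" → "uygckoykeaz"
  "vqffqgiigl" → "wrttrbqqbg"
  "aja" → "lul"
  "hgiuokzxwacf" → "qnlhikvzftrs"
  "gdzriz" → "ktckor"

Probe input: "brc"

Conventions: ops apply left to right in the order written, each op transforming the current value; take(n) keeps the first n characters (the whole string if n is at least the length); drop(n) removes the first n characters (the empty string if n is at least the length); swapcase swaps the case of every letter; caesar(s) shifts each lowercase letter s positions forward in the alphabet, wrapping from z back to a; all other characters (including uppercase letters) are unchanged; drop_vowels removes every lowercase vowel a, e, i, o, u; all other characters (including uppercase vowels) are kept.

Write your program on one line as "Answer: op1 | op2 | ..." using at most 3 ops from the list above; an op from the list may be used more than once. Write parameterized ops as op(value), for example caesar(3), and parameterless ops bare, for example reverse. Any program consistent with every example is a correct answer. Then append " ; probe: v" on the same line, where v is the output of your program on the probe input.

reverse | caesar(11) ; probe: "ncm"

Check, running the answer program on each example:
  "optzndzrvnj" -> "jnvrzdnztpo" -> "uygckoykeaz"
  "vqffqgiigl" -> "lgiigqffqv" -> "wrttrbqqbg"
  "aja" -> "aja" -> "lul"
  "hgiuokzxwacf" -> "fcawxzkouigh" -> "qnlhikvzftrs"
  "gdzriz" -> "zirzdg" -> "ktckor"
  probe: "brc" -> "crb" -> "ncm"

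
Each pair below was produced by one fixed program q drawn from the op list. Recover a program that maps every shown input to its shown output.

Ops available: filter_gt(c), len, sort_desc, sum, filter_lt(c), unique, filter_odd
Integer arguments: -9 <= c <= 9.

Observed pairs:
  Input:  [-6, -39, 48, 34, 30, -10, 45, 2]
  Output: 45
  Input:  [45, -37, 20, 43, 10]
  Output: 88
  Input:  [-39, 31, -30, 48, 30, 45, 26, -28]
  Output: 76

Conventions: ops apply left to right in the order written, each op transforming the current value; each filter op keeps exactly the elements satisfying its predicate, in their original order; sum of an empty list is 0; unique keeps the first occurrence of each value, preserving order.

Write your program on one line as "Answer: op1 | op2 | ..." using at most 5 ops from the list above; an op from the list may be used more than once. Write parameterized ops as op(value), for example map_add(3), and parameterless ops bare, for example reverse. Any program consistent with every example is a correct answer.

sort_desc | filter_gt(0) | filter_odd | sum

Check, running the answer program on each example:
  [-6, -39, 48, 34, 30, -10, 45, 2] -> [48, 45, 34, 30, 2, -6, -10, -39] -> [48, 45, 34, 30, 2] -> [45] -> 45
  [45, -37, 20, 43, 10] -> [45, 43, 20, 10, -37] -> [45, 43, 20, 10] -> [45, 43] -> 88
  [-39, 31, -30, 48, 30, 45, 26, -28] -> [48, 45, 31, 30, 26, -28, -30, -39] -> [48, 45, 31, 30, 26] -> [45, 31] -> 76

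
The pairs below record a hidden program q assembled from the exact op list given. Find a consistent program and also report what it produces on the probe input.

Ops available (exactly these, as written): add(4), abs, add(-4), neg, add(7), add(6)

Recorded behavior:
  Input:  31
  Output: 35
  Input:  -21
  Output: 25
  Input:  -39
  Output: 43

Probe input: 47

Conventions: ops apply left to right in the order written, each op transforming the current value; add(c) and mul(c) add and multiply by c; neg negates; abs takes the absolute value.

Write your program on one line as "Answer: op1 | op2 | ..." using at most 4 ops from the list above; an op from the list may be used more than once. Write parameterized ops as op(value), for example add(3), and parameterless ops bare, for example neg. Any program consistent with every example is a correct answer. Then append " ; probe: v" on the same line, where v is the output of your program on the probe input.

neg | abs | add(4) ; probe: 51

Check, running the answer program on each example:
  31 -> -31 -> 31 -> 35
  -21 -> 21 -> 21 -> 25
  -39 -> 39 -> 39 -> 43
  probe: 47 -> -47 -> 47 -> 51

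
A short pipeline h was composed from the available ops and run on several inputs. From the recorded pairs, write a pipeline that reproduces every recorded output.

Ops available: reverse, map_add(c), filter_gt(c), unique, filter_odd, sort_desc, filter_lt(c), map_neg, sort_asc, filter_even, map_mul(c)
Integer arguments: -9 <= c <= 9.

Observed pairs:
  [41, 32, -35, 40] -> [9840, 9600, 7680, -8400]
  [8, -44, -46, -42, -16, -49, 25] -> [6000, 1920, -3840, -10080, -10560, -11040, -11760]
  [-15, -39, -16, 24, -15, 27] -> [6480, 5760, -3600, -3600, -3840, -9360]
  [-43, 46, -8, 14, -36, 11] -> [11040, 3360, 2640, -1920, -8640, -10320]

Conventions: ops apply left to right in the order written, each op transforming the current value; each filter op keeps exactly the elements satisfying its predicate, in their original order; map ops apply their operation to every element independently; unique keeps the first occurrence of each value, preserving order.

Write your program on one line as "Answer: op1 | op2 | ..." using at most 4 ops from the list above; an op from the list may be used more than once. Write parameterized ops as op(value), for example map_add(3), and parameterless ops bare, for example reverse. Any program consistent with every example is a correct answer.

map_mul(-6) | map_mul(8) | sort_asc | map_mul(-5)

Check, running the answer program on each example:
  [41, 32, -35, 40] -> [-246, -192, 210, -240] -> [-1968, -1536, 1680, -1920] -> [-1968, -1920, -1536, 1680] -> [9840, 9600, 7680, -8400]
  [8, -44, -46, -42, -16, -49, 25] -> [-48, 264, 276, 252, 96, 294, -150] -> [-384, 2112, 2208, 2016, 768, 2352, -1200] -> [-1200, -384, 768, 2016, 2112, 2208, 2352] -> [6000, 1920, -3840, -10080, -10560, -11040, -11760]
  [-15, -39, -16, 24, -15, 27] -> [90, 234, 96, -144, 90, -162] -> [720, 1872, 768, -1152, 720, -1296] -> [-1296, -1152, 720, 720, 768, 1872] -> [6480, 5760, -3600, -3600, -3840, -9360]
  [-43, 46, -8, 14, -36, 11] -> [258, -276, 48, -84, 216, -66] -> [2064, -2208, 384, -672, 1728, -528] -> [-2208, -672, -528, 384, 1728, 2064] -> [11040, 3360, 2640, -1920, -8640, -10320]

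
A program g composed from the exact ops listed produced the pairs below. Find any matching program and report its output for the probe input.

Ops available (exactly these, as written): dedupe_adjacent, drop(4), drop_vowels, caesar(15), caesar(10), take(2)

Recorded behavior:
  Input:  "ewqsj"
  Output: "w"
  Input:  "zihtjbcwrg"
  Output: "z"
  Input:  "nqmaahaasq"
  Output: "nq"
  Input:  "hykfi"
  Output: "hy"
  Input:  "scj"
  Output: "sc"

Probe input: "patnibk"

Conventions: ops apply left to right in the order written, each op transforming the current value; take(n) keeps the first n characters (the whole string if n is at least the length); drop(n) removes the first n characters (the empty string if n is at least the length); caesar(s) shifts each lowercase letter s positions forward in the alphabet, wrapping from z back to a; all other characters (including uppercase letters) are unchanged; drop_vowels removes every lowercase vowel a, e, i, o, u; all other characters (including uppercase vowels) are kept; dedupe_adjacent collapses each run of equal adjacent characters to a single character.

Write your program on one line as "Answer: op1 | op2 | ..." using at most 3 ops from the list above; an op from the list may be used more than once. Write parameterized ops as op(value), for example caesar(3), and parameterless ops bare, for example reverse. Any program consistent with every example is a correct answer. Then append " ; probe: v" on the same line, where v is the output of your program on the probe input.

dedupe_adjacent | take(2) | drop_vowels ; probe: "p"

Check, running the answer program on each example:
  "ewqsj" -> "ewqsj" -> "ew" -> "w"
  "zihtjbcwrg" -> "zihtjbcwrg" -> "zi" -> "z"
  "nqmaahaasq" -> "nqmahasq" -> "nq" -> "nq"
  "hykfi" -> "hykfi" -> "hy" -> "hy"
  "scj" -> "scj" -> "sc" -> "sc"
  probe: "patnibk" -> "patnibk" -> "pa" -> "p"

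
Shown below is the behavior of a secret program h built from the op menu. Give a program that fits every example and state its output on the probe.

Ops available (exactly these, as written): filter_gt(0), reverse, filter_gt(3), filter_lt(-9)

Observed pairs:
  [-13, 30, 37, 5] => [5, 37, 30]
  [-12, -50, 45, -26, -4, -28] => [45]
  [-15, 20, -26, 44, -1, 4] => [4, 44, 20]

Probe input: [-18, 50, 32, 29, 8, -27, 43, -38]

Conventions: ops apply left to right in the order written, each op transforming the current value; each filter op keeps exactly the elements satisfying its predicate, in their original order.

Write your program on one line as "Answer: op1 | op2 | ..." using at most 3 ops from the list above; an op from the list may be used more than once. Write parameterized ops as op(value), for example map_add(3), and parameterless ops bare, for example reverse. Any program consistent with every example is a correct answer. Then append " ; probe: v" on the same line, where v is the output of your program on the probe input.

reverse | filter_gt(3) ; probe: [43, 8, 29, 32, 50]

Check, running the answer program on each example:
  [-13, 30, 37, 5] -> [5, 37, 30, -13] -> [5, 37, 30]
  [-12, -50, 45, -26, -4, -28] -> [-28, -4, -26, 45, -50, -12] -> [45]
  [-15, 20, -26, 44, -1, 4] -> [4, -1, 44, -26, 20, -15] -> [4, 44, 20]
  probe: [-18, 50, 32, 29, 8, -27, 43, -38] -> [-38, 43, -27, 8, 29, 32, 50, -18] -> [43, 8, 29, 32, 50]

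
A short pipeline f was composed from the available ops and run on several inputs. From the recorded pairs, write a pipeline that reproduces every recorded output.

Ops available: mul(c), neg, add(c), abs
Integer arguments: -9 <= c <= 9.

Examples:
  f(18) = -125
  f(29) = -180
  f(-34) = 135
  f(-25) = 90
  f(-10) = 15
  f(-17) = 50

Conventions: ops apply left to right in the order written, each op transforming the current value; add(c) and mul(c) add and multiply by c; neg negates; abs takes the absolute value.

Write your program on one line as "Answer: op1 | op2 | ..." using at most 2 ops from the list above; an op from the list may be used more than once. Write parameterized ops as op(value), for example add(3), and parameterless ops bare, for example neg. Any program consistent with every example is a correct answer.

add(7) | mul(-5)

Check, running the answer program on each example:
  18 -> 25 -> -125
  29 -> 36 -> -180
  -34 -> -27 -> 135
  -25 -> -18 -> 90
  -10 -> -3 -> 15
  -17 -> -10 -> 50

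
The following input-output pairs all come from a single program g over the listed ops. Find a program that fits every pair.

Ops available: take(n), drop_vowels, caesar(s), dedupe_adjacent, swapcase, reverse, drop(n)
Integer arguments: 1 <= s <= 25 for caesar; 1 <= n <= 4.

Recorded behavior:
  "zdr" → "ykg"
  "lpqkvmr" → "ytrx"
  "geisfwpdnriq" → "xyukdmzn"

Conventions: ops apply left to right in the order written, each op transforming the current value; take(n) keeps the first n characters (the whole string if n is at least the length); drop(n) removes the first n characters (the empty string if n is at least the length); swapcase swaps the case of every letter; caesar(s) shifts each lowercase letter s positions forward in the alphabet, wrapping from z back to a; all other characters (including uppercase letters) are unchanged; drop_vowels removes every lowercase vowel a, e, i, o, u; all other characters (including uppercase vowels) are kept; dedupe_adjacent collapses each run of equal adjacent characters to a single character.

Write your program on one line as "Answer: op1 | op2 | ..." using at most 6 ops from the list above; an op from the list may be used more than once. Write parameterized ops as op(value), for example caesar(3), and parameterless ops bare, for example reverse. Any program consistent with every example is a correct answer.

drop_vowels | reverse | caesar(19) | drop_vowels | caesar(14)

Check, running the answer program on each example:
  "zdr" -> "zdr" -> "rdz" -> "kws" -> "kws" -> "ykg"
  "lpqkvmr" -> "lpqkvmr" -> "rmvkqpl" -> "kfodjie" -> "kfdj" -> "ytrx"
  "geisfwpdnriq" -> "gsfwpdnrq" -> "qrndpwfsg" -> "jkgwipylz" -> "jkgwpylz" -> "xyukdmzn"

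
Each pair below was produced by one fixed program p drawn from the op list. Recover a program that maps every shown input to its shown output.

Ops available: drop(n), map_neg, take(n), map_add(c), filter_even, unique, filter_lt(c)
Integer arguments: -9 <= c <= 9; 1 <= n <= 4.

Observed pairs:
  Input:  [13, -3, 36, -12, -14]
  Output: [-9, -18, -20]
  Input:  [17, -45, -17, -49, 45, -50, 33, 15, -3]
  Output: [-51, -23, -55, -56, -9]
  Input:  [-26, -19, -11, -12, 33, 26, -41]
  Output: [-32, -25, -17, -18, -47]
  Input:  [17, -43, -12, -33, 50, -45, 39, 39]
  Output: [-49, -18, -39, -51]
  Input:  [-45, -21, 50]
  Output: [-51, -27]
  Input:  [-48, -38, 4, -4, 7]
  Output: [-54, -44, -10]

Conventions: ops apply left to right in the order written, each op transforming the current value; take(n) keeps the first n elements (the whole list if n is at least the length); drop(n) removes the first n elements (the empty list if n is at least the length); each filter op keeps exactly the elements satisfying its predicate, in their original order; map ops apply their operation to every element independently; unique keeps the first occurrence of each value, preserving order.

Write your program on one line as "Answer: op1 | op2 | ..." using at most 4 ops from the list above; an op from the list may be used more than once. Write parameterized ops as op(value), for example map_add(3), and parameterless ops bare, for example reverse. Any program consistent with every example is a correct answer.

map_add(1) | filter_lt(6) | map_add(-7) | filter_lt(-5)

Check, running the answer program on each example:
  [13, -3, 36, -12, -14] -> [14, -2, 37, -11, -13] -> [-2, -11, -13] -> [-9, -18, -20] -> [-9, -18, -20]
  [17, -45, -17, -49, 45, -50, 33, 15, -3] -> [18, -44, -16, -48, 46, -49, 34, 16, -2] -> [-44, -16, -48, -49, -2] -> [-51, -23, -55, -56, -9] -> [-51, -23, -55, -56, -9]
  [-26, -19, -11, -12, 33, 26, -41] -> [-25, -18, -10, -11, 34, 27, -40] -> [-25, -18, -10, -11, -40] -> [-32, -25, -17, -18, -47] -> [-32, -25, -17, -18, -47]
  [17, -43, -12, -33, 50, -45, 39, 39] -> [18, -42, -11, -32, 51, -44, 40, 40] -> [-42, -11, -32, -44] -> [-49, -18, -39, -51] -> [-49, -18, -39, -51]
  [-45, -21, 50] -> [-44, -20, 51] -> [-44, -20] -> [-51, -27] -> [-51, -27]
  [-48, -38, 4, -4, 7] -> [-47, -37, 5, -3, 8] -> [-47, -37, 5, -3] -> [-54, -44, -2, -10] -> [-54, -44, -10]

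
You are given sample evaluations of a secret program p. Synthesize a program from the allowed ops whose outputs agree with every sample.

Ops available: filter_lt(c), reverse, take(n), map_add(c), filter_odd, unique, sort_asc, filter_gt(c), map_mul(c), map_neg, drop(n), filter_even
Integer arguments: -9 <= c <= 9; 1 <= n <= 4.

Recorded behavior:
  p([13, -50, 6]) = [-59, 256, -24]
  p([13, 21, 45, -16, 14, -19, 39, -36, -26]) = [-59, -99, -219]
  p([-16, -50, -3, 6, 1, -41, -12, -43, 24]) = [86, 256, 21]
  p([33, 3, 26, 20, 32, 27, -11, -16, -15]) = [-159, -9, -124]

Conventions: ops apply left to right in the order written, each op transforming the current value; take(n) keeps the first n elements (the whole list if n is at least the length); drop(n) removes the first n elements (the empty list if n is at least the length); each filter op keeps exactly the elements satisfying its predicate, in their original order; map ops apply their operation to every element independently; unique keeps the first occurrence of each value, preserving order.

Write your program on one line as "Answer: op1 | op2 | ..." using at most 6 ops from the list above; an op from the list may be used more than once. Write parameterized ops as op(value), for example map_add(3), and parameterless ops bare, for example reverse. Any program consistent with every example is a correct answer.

reverse | map_mul(-5) | reverse | map_add(6) | take(3)

Check, running the answer program on each example:
  [13, -50, 6] -> [6, -50, 13] -> [-30, 250, -65] -> [-65, 250, -30] -> [-59, 256, -24] -> [-59, 256, -24]
  [13, 21, 45, -16, 14, -19, 39, -36, -26] -> [-26, -36, 39, -19, 14, -16, 45, 21, 13] -> [130, 180, -195, 95, -70, 80, -225, -105, -65] -> [-65, -105, -225, 80, -70, 95, -195, 180, 130] -> [-59, -99, -219, 86, -64, 101, -189, 186, 136] -> [-59, -99, -219]
  [-16, -50, -3, 6, 1, -41, -12, -43, 24] -> [24, -43, -12, -41, 1, 6, -3, -50, -16] -> [-120, 215, 60, 205, -5, -30, 15, 250, 80] -> [80, 250, 15, -30, -5, 205, 60, 215, -120] -> [86, 256, 21, -24, 1, 211, 66, 221, -114] -> [86, 256, 21]
  [33, 3, 26, 20, 32, 27, -11, -16, -15] -> [-15, -16, -11, 27, 32, 20, 26, 3, 33] -> [75, 80, 55, -135, -160, -100, -130, -15, -165] -> [-165, -15, -130, -100, -160, -135, 55, 80, 75] -> [-159, -9, -124, -94, -154, -129, 61, 86, 81] -> [-159, -9, -124]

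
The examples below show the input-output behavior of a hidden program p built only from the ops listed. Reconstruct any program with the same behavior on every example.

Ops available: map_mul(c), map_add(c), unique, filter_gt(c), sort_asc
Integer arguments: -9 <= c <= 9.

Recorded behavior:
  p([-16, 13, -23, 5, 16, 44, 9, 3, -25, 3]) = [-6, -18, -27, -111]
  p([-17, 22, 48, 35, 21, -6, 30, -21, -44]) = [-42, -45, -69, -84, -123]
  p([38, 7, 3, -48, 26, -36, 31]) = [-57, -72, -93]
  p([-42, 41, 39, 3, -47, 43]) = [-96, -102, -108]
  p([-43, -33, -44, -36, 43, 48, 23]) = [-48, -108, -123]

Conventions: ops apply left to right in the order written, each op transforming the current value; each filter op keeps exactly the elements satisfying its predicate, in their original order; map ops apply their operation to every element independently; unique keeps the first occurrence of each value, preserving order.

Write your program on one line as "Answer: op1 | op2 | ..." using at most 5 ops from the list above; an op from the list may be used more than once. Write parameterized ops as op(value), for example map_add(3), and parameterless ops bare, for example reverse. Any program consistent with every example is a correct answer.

map_add(-7) | filter_gt(1) | sort_asc | map_mul(-1) | map_mul(3)

Check, running the answer program on each example:
  [-16, 13, -23, 5, 16, 44, 9, 3, -25, 3] -> [-23, 6, -30, -2, 9, 37, 2, -4, -32, -4] -> [6, 9, 37, 2] -> [2, 6, 9, 37] -> [-2, -6, -9, -37] -> [-6, -18, -27, -111]
  [-17, 22, 48, 35, 21, -6, 30, -21, -44] -> [-24, 15, 41, 28, 14, -13, 23, -28, -51] -> [15, 41, 28, 14, 23] -> [14, 15, 23, 28, 41] -> [-14, -15, -23, -28, -41] -> [-42, -45, -69, -84, -123]
  [38, 7, 3, -48, 26, -36, 31] -> [31, 0, -4, -55, 19, -43, 24] -> [31, 19, 24] -> [19, 24, 31] -> [-19, -24, -31] -> [-57, -72, -93]
  [-42, 41, 39, 3, -47, 43] -> [-49, 34, 32, -4, -54, 36] -> [34, 32, 36] -> [32, 34, 36] -> [-32, -34, -36] -> [-96, -102, -108]
  [-43, -33, -44, -36, 43, 48, 23] -> [-50, -40, -51, -43, 36, 41, 16] -> [36, 41, 16] -> [16, 36, 41] -> [-16, -36, -41] -> [-48, -108, -123]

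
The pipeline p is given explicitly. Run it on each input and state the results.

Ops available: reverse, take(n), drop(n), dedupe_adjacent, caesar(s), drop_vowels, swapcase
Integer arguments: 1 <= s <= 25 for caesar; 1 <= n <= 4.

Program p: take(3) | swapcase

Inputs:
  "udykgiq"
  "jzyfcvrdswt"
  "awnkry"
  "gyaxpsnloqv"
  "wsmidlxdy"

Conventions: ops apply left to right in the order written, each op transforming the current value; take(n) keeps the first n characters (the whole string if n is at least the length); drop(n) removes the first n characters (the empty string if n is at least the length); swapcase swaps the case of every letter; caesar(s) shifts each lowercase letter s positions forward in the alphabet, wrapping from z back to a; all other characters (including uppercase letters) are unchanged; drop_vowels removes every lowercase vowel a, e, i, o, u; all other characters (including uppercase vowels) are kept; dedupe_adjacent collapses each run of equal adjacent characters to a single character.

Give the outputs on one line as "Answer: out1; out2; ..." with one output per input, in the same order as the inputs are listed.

Execution, op by op:
  "udykgiq" -> "udy" -> "UDY"
  "jzyfcvrdswt" -> "jzy" -> "JZY"
  "awnkry" -> "awn" -> "AWN"
  "gyaxpsnloqv" -> "gya" -> "GYA"
  "wsmidlxdy" -> "wsm" -> "WSM"

"UDY"; "JZY"; "AWN"; "GYA"; "WSM"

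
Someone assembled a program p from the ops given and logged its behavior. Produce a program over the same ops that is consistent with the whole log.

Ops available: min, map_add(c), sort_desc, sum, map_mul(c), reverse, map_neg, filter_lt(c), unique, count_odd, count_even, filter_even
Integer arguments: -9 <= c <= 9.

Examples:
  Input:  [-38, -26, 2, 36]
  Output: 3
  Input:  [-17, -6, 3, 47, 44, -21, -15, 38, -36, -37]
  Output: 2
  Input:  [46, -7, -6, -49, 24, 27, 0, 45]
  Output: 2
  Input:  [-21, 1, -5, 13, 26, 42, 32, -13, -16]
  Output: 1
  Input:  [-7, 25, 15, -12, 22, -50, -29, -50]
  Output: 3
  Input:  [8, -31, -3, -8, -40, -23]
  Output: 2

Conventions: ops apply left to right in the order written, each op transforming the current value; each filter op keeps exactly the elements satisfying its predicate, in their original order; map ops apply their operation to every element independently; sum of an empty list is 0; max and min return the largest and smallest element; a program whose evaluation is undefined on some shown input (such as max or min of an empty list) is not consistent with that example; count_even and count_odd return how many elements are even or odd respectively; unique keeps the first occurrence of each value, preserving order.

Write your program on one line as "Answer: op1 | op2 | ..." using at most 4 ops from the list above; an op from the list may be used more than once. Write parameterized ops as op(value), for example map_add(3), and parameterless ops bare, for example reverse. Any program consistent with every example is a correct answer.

filter_lt(4) | reverse | count_even

Check, running the answer program on each example:
  [-38, -26, 2, 36] -> [-38, -26, 2] -> [2, -26, -38] -> 3
  [-17, -6, 3, 47, 44, -21, -15, 38, -36, -37] -> [-17, -6, 3, -21, -15, -36, -37] -> [-37, -36, -15, -21, 3, -6, -17] -> 2
  [46, -7, -6, -49, 24, 27, 0, 45] -> [-7, -6, -49, 0] -> [0, -49, -6, -7] -> 2
  [-21, 1, -5, 13, 26, 42, 32, -13, -16] -> [-21, 1, -5, -13, -16] -> [-16, -13, -5, 1, -21] -> 1
  [-7, 25, 15, -12, 22, -50, -29, -50] -> [-7, -12, -50, -29, -50] -> [-50, -29, -50, -12, -7] -> 3
  [8, -31, -3, -8, -40, -23] -> [-31, -3, -8, -40, -23] -> [-23, -40, -8, -3, -31] -> 2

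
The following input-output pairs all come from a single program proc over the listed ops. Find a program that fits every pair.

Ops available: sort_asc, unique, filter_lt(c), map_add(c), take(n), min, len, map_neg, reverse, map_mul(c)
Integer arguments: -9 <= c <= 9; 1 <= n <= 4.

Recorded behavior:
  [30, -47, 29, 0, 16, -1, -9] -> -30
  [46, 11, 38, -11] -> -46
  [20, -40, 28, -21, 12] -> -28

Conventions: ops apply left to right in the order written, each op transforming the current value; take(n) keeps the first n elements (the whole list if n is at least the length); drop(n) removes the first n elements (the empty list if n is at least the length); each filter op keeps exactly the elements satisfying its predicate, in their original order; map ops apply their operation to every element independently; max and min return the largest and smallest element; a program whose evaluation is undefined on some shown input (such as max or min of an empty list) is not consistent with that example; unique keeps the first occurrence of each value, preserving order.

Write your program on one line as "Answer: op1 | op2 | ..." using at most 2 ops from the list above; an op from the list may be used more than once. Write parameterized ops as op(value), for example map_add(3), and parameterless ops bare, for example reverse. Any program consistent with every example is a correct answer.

map_neg | min

Check, running the answer program on each example:
  [30, -47, 29, 0, 16, -1, -9] -> [-30, 47, -29, 0, -16, 1, 9] -> -30
  [46, 11, 38, -11] -> [-46, -11, -38, 11] -> -46
  [20, -40, 28, -21, 12] -> [-20, 40, -28, 21, -12] -> -28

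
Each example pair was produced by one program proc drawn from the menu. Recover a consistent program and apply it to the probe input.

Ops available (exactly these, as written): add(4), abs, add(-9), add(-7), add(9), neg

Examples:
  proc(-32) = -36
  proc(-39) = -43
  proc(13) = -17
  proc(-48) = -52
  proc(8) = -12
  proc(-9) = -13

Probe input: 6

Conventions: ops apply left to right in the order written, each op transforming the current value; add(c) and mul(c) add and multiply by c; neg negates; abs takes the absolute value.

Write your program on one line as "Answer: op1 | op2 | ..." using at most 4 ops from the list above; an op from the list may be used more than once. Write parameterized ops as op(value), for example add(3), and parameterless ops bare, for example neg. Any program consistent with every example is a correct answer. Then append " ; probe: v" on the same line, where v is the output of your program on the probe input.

abs | add(4) | neg ; probe: -10

Check, running the answer program on each example:
  -32 -> 32 -> 36 -> -36
  -39 -> 39 -> 43 -> -43
  13 -> 13 -> 17 -> -17
  -48 -> 48 -> 52 -> -52
  8 -> 8 -> 12 -> -12
  -9 -> 9 -> 13 -> -13
  probe: 6 -> 6 -> 10 -> -10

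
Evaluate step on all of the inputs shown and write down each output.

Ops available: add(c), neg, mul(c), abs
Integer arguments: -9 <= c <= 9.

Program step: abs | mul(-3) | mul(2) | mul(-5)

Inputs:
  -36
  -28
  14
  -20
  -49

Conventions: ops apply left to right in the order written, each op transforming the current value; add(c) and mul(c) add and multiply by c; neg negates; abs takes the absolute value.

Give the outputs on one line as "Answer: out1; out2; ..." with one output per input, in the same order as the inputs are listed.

1080; 840; 420; 600; 1470

Execution, op by op:
  -36 -> 36 -> -108 -> -216 -> 1080
  -28 -> 28 -> -84 -> -168 -> 840
  14 -> 14 -> -42 -> -84 -> 420
  -20 -> 20 -> -60 -> -120 -> 600
  -49 -> 49 -> -147 -> -294 -> 1470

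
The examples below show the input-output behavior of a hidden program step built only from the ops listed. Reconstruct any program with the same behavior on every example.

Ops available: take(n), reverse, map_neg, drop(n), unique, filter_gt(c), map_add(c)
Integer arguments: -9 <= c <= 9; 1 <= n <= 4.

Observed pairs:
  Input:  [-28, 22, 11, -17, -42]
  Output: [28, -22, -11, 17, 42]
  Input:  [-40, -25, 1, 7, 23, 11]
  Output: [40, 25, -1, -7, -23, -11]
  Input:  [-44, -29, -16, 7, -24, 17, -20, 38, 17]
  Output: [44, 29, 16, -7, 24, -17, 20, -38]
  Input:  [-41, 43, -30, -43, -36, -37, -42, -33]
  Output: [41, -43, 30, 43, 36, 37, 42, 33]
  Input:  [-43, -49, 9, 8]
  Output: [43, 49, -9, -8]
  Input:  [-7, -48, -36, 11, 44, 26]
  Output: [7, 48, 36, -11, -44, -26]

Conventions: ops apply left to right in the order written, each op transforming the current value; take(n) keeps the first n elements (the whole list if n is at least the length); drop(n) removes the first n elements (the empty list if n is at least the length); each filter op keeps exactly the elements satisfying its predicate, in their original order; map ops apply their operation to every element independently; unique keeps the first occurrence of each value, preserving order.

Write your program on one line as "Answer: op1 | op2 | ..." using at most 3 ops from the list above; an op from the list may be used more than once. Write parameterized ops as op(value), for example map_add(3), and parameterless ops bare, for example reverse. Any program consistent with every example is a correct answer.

map_neg | unique

Check, running the answer program on each example:
  [-28, 22, 11, -17, -42] -> [28, -22, -11, 17, 42] -> [28, -22, -11, 17, 42]
  [-40, -25, 1, 7, 23, 11] -> [40, 25, -1, -7, -23, -11] -> [40, 25, -1, -7, -23, -11]
  [-44, -29, -16, 7, -24, 17, -20, 38, 17] -> [44, 29, 16, -7, 24, -17, 20, -38, -17] -> [44, 29, 16, -7, 24, -17, 20, -38]
  [-41, 43, -30, -43, -36, -37, -42, -33] -> [41, -43, 30, 43, 36, 37, 42, 33] -> [41, -43, 30, 43, 36, 37, 42, 33]
  [-43, -49, 9, 8] -> [43, 49, -9, -8] -> [43, 49, -9, -8]
  [-7, -48, -36, 11, 44, 26] -> [7, 48, 36, -11, -44, -26] -> [7, 48, 36, -11, -44, -26]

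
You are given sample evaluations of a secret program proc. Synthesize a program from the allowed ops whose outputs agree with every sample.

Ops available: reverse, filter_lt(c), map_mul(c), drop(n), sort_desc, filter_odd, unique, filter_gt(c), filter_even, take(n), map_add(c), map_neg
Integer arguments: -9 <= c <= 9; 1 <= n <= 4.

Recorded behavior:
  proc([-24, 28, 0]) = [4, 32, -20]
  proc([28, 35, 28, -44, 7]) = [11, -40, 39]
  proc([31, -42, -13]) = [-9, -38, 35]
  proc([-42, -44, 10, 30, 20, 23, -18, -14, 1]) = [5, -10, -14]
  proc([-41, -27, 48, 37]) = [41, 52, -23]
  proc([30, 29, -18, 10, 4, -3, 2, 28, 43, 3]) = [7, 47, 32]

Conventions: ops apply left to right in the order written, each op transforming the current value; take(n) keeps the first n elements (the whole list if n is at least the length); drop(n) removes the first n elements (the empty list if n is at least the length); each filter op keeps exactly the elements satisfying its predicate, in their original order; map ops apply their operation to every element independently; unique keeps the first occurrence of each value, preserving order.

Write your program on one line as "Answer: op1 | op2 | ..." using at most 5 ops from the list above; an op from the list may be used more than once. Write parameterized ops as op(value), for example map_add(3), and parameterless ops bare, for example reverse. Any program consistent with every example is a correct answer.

unique | map_add(2) | map_add(2) | reverse | take(3)

Check, running the answer program on each example:
  [-24, 28, 0] -> [-24, 28, 0] -> [-22, 30, 2] -> [-20, 32, 4] -> [4, 32, -20] -> [4, 32, -20]
  [28, 35, 28, -44, 7] -> [28, 35, -44, 7] -> [30, 37, -42, 9] -> [32, 39, -40, 11] -> [11, -40, 39, 32] -> [11, -40, 39]
  [31, -42, -13] -> [31, -42, -13] -> [33, -40, -11] -> [35, -38, -9] -> [-9, -38, 35] -> [-9, -38, 35]
  [-42, -44, 10, 30, 20, 23, -18, -14, 1] -> [-42, -44, 10, 30, 20, 23, -18, -14, 1] -> [-40, -42, 12, 32, 22, 25, -16, -12, 3] -> [-38, -40, 14, 34, 24, 27, -14, -10, 5] -> [5, -10, -14, 27, 24, 34, 14, -40, -38] -> [5, -10, -14]
  [-41, -27, 48, 37] -> [-41, -27, 48, 37] -> [-39, -25, 50, 39] -> [-37, -23, 52, 41] -> [41, 52, -23, -37] -> [41, 52, -23]
  [30, 29, -18, 10, 4, -3, 2, 28, 43, 3] -> [30, 29, -18, 10, 4, -3, 2, 28, 43, 3] -> [32, 31, -16, 12, 6, -1, 4, 30, 45, 5] -> [34, 33, -14, 14, 8, 1, 6, 32, 47, 7] -> [7, 47, 32, 6, 1, 8, 14, -14, 33, 34] -> [7, 47, 32]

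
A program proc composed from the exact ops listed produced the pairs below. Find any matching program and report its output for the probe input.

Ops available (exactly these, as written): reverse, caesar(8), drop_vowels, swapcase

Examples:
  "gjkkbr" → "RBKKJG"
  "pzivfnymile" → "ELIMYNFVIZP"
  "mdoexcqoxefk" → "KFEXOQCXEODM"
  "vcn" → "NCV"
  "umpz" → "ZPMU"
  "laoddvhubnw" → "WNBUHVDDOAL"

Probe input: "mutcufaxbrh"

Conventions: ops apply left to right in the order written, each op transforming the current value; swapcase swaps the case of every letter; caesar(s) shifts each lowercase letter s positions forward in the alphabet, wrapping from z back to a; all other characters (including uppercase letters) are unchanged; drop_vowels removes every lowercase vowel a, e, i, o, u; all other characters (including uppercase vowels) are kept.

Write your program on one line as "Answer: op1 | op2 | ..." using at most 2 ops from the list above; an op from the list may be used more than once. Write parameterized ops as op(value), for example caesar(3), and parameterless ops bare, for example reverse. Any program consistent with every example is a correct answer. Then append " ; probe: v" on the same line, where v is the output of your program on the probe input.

reverse | swapcase ; probe: "HRBXAFUCTUM"

Check, running the answer program on each example:
  "gjkkbr" -> "rbkkjg" -> "RBKKJG"
  "pzivfnymile" -> "elimynfvizp" -> "ELIMYNFVIZP"
  "mdoexcqoxefk" -> "kfexoqcxeodm" -> "KFEXOQCXEODM"
  "vcn" -> "ncv" -> "NCV"
  "umpz" -> "zpmu" -> "ZPMU"
  "laoddvhubnw" -> "wnbuhvddoal" -> "WNBUHVDDOAL"
  probe: "mutcufaxbrh" -> "hrbxafuctum" -> "HRBXAFUCTUM"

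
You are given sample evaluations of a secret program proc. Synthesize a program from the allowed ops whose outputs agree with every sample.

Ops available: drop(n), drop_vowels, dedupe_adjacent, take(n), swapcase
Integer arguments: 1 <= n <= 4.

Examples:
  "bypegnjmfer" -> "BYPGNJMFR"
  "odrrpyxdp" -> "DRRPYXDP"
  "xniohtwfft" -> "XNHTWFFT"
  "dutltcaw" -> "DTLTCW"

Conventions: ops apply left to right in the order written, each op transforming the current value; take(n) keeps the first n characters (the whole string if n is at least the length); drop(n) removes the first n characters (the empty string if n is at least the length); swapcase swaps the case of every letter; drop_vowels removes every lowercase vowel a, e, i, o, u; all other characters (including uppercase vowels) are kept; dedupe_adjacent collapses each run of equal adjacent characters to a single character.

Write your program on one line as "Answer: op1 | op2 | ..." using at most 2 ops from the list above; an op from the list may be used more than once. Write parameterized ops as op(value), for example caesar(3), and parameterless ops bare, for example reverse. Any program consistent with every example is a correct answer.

drop_vowels | swapcase

Check, running the answer program on each example:
  "bypegnjmfer" -> "bypgnjmfr" -> "BYPGNJMFR"
  "odrrpyxdp" -> "drrpyxdp" -> "DRRPYXDP"
  "xniohtwfft" -> "xnhtwfft" -> "XNHTWFFT"
  "dutltcaw" -> "dtltcw" -> "DTLTCW"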